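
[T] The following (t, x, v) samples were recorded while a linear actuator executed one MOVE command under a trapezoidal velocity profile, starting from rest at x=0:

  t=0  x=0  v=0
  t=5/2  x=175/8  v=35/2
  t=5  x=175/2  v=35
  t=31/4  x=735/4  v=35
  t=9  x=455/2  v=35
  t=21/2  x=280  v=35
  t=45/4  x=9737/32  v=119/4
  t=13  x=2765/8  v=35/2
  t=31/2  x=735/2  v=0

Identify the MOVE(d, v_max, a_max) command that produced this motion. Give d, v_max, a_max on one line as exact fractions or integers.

final state: t=31/2, x=735/2, v=0 → d = 735/2
a_max = (35/2−0)/(5/2−0) = 7
max v = 35 over t∈[5,21/2] → v_max = 35
check: 35·(5+11/2) = 735/2 ✓

d=735/2 v_max=35 a_max=7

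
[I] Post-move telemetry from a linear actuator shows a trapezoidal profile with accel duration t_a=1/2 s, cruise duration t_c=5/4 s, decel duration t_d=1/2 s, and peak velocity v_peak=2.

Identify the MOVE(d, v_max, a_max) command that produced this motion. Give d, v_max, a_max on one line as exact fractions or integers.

a_max = 2/(1/2) = 4
d_a = ½·2·1/2 = 1/2; d_c = 2·5/4 = 5/2
d = 2·1/2 + 5/2 = 7/2
t_c = 5/4 > 0 → v_max = v_peak = 2

d=7/2 v_max=2 a_max=4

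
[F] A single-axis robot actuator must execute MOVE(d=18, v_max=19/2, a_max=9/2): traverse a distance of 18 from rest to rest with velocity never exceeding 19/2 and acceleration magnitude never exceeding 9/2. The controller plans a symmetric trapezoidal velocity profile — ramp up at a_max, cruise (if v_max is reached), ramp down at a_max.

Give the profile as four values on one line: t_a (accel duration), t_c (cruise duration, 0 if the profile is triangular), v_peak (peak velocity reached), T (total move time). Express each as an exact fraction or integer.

(v_max)²/a_max = (19/2)²/(9/2) = 361/18
18 < 361/18 so t_c = 0
v_peak = √(18·9/2) = √81 = 9
t_a = 9/(9/2) = 2; t_c = 0
T = 2·2 = 4

t_a=2 t_c=0 v_peak=9 T=4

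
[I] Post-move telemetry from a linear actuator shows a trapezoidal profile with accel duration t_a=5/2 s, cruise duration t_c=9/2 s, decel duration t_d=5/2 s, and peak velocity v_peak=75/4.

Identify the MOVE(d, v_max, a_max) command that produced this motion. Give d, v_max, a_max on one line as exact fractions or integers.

d=525/4 v_max=75/4 a_max=15/2

a_max = (75/4)/(5/2) = 15/2
d_a = ½·75/4·5/2 = 375/16; d_c = 75/4·9/2 = 675/8
d = 2·375/16 + 675/8 = 525/4
t_c = 9/2 > 0 → v_max = v_peak = 75/4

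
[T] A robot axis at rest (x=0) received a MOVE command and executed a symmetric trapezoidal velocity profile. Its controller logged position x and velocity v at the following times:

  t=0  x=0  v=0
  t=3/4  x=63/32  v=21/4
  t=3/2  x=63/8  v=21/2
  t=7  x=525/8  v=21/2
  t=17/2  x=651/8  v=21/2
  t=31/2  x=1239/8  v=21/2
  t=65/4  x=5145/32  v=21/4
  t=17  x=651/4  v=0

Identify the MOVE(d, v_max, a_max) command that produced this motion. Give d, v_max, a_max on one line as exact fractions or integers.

d=651/4 v_max=21/2 a_max=7

final state: t=17, x=651/4, v=0 → d = 651/4
a_max = (21/4−0)/(3/4−0) = 7
max v = 21/2 over t∈[3/2,31/2] → v_max = 21/2
check: 21/2·(3/2+14) = 651/4 ✓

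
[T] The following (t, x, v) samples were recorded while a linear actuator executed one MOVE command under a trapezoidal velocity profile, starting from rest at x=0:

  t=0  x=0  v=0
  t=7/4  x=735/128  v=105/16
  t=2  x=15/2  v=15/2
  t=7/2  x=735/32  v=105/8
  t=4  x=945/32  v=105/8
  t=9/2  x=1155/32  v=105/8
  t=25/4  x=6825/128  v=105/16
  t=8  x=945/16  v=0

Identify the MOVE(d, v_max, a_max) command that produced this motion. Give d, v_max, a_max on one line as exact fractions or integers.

final state: t=8, x=945/16, v=0 → d = 945/16
a_max = (105/16−0)/(7/4−0) = 15/4
max v = 105/8 over t∈[7/2,9/2] → v_max = 105/8
check: 105/8·(7/2+1) = 945/16 ✓

d=945/16 v_max=105/8 a_max=15/4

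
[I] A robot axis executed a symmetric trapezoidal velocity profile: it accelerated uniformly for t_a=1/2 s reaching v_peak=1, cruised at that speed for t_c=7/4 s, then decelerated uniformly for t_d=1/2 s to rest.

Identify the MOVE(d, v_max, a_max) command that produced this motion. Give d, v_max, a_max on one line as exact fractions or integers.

d=9/4 v_max=1 a_max=2

a_max = 1/(1/2) = 2
d_a = ½·1·1/2 = 1/4; d_c = 1·7/4 = 7/4
d = 2·1/4 + 7/4 = 9/4
t_c = 7/4 > 0 so v_max = 1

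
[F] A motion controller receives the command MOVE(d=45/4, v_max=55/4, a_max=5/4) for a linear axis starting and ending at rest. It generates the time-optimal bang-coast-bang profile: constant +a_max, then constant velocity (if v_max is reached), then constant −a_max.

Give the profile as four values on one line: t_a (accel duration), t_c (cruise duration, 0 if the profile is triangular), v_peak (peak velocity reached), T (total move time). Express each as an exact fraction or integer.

v_max²/a_max = (55/4)²/(5/4) = 605/4
45/4 < 605/4 so t_c = 0
v_peak = √(45/4·5/4) = √(225/16) = 15/4
t_a = (15/4)/(5/4) = 3; t_c = 0
T = 2·3 = 6

t_a=3 t_c=0 v_peak=15/4 T=6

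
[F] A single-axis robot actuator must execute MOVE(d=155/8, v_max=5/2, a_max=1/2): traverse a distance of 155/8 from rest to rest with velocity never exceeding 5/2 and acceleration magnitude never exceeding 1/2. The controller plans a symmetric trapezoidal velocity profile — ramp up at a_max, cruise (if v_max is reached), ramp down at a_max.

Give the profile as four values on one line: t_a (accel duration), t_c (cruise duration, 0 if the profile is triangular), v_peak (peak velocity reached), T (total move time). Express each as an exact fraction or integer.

t_a=5 t_c=11/4 v_peak=5/2 T=51/4

(v_max)²/a_max = (5/2)²/(1/2) = 25/2
155/8 ≥ 25/2 ⇒ cruise phase
t_a = (5/2)/(1/2) = 5; v_peak = 5/2
d_cruise = 155/8 − 25/2 = 55/8; t_c = (55/8)/(5/2) = 11/4
T = 2·5 + 11/4 = 51/4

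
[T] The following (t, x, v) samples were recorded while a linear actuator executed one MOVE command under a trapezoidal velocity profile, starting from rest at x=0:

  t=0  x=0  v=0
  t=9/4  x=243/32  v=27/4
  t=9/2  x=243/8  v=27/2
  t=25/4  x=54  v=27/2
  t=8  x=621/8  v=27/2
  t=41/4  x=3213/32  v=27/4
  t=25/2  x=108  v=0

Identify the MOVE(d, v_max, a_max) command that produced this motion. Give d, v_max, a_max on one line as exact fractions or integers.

final state: t=25/2, x=108, v=0 → d = 108
a_max = (27/4−0)/(9/4−0) = 3
max v = 27/2 over t∈[9/2,8] → v_max = 27/2
check: 27/2·(9/2+7/2) = 108 ✓

d=108 v_max=27/2 a_max=3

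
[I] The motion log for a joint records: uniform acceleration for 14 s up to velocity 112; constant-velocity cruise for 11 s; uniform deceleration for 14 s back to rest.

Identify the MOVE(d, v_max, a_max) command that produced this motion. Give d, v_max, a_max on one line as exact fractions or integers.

d=2800 v_max=112 a_max=8

a_max = 112/14 = 8
d_a = ½·112·14 = 784; d_c = 112·11 = 1232
d = 2·784 + 1232 = 2800
t_c = 11 > 0 ⇒ limit active, v_max = 112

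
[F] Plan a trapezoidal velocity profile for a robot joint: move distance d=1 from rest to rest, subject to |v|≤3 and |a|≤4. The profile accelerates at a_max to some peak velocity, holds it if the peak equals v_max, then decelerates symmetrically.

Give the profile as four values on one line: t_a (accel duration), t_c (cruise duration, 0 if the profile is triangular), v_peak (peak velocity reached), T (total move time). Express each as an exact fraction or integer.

t_a=1/2 t_c=0 v_peak=2 T=1

(v_max)²/a_max = 3²/4 = 9/4
1 < 9/4 ⇒ no cruise
v_peak = √(1·4) = √4 = 2
t_a = 2/4 = 1/2; t_c = 0
T = 2·1/2 = 1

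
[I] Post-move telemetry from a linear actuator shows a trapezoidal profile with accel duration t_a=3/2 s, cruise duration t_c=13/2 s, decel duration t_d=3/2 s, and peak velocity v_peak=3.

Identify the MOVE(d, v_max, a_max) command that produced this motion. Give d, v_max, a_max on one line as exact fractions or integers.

a_max = 3/(3/2) = 2
d_a = ½·3·3/2 = 9/4; d_c = 3·13/2 = 39/2
d = 2·9/4 + 39/2 = 24
t_c = 13/2 > 0 → v_max = v_peak = 3

d=24 v_max=3 a_max=2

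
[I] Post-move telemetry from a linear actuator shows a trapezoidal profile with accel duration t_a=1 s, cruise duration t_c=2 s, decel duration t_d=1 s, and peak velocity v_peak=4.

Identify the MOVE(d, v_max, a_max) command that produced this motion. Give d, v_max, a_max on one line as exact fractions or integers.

a_max = 4/1 = 4
d_a = ½·4·1 = 2; d_c = 4·2 = 8
d = 2·2 + 8 = 12
t_c = 2 > 0 → v_max = v_peak = 4

d=12 v_max=4 a_max=4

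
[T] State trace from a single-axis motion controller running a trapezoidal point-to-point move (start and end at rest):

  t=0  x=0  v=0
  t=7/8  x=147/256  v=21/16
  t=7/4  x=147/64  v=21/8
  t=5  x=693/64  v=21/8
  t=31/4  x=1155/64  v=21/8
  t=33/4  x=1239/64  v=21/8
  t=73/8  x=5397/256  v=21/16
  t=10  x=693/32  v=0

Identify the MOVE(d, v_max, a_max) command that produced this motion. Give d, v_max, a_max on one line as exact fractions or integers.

final state: t=10, x=693/32, v=0 → d = 693/32
a_max = (21/16−0)/(7/8−0) = 3/2
max v = 21/8 over t∈[7/4,33/4] → v_max = 21/8
check: 21/8·(7/4+13/2) = 693/32 ✓

d=693/32 v_max=21/8 a_max=3/2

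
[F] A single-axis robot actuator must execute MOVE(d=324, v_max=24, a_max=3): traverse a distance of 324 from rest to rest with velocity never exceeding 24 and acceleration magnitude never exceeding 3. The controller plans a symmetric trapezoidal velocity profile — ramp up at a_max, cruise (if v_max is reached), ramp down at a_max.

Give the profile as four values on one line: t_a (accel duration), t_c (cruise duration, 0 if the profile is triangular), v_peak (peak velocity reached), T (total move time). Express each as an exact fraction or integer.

t_a=8 t_c=11/2 v_peak=24 T=43/2

vₘ²/aₘ = 24²/3 = 192
324 ≥ 192 ⇒ cruise phase
t_a = 24/3 = 8; v_peak = 24
d_cruise = 324 − 192 = 132; t_c = 132/24 = 11/2
T = 2·8 + 11/2 = 43/2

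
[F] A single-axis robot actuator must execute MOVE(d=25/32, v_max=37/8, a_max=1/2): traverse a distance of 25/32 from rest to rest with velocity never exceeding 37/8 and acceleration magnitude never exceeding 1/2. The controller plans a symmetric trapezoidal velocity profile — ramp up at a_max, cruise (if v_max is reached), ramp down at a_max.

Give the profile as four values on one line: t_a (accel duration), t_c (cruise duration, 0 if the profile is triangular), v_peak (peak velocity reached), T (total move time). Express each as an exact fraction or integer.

t_a=5/4 t_c=0 v_peak=5/8 T=5/2

vₘ²/aₘ = (37/8)²/(1/2) = 1369/32
25/32 < 1369/32 ⇒ no cruise
v_peak = √(25/32·1/2) = √(25/64) = 5/8
t_a = (5/8)/(1/2) = 5/4; t_c = 0
T = 2·5/4 = 5/2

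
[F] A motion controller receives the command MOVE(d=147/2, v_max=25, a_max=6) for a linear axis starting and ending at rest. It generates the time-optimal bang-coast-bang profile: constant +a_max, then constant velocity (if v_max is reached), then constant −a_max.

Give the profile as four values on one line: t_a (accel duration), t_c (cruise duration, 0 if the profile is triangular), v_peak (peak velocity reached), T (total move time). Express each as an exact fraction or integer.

(v_max)²/a_max = 25²/6 = 625/6
147/2 < 625/6 → triangular
v_peak = √(147/2·6) = √441 = 21
t_a = 21/6 = 7/2; t_c = 0
T = 2·7/2 = 7

t_a=7/2 t_c=0 v_peak=21 T=7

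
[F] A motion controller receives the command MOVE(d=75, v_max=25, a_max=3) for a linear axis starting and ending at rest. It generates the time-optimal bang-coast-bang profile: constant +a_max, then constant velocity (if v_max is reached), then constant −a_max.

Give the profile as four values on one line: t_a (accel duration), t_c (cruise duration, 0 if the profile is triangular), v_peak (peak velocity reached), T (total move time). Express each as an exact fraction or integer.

t_a=5 t_c=0 v_peak=15 T=10

vₘ²/aₘ = 25²/3 = 625/3
75 < 625/3 → triangular
v_peak = √(75·3) = √225 = 15
t_a = 15/3 = 5; t_c = 0
T = 2·5 = 10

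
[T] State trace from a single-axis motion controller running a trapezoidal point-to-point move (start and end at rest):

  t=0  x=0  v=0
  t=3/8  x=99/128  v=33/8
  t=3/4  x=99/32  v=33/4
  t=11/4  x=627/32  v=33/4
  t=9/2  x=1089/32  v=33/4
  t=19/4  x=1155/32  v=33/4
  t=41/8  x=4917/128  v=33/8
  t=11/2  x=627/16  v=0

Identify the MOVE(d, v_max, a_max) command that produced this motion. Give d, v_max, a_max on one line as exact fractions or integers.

d=627/16 v_max=33/4 a_max=11

final state: t=11/2, x=627/16, v=0 → d = 627/16
a_max = (33/8−0)/(3/8−0) = 11
max v = 33/4 over t∈[3/4,19/4] → v_max = 33/4
check: 33/4·(3/4+4) = 627/16 ✓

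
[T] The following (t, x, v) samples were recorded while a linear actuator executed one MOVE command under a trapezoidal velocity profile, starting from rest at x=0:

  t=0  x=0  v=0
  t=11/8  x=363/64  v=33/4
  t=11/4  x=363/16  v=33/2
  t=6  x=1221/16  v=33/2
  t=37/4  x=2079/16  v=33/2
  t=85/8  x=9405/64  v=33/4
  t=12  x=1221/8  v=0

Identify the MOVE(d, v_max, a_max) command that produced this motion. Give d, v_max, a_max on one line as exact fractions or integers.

d=1221/8 v_max=33/2 a_max=6

final state: t=12, x=1221/8, v=0 → d = 1221/8
a_max = (33/4−0)/(11/8−0) = 6
max v = 33/2 over t∈[11/4,37/4] → v_max = 33/2
check: 33/2·(11/4+13/2) = 1221/8 ✓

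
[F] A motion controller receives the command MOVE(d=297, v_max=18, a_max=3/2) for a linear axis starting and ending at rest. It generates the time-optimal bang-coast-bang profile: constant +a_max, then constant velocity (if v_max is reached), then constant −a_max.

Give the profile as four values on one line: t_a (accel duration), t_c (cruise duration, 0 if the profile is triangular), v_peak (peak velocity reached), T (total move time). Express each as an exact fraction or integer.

t_a=12 t_c=9/2 v_peak=18 T=57/2

vₘ²/aₘ = 18²/(3/2) = 216
297 ≥ 216 ⇒ cruise phase
t_a = 18/(3/2) = 12; v_peak = 18
d_cruise = 297 − 216 = 81; t_c = 81/18 = 9/2
T = 2·12 + 9/2 = 57/2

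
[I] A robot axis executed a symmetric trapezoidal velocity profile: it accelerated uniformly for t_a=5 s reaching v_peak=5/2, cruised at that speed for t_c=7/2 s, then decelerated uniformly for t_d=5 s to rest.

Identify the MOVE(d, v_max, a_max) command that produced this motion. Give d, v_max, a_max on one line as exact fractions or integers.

a_max = (5/2)/5 = 1/2
d_a = ½·5/2·5 = 25/4; d_c = 5/2·7/2 = 35/4
d = 2·25/4 + 35/4 = 85/4
t_c = 7/2 > 0 so v_max = 5/2

d=85/4 v_max=5/2 a_max=1/2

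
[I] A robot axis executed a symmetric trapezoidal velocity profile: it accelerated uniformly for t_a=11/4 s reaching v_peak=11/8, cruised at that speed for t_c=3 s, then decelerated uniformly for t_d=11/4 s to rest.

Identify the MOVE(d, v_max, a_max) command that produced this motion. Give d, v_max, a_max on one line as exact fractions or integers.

d=253/32 v_max=11/8 a_max=1/2

a_max = (11/8)/(11/4) = 1/2
d_a = ½·11/8·11/4 = 121/64; d_c = 11/8·3 = 33/8
d = 2·121/64 + 33/8 = 253/32
t_c = 3 > 0 → v_max = v_peak = 11/8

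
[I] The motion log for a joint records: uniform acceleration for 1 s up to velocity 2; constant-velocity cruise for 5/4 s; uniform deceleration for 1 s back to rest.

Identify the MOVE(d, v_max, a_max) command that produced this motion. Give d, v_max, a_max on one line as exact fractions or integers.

a_max = 2/1 = 2
d_a = ½·2·1 = 1; d_c = 2·5/4 = 5/2
d = 2·1 + 5/2 = 9/2
t_c = 5/4 > 0 → v_max = v_peak = 2

d=9/2 v_max=2 a_max=2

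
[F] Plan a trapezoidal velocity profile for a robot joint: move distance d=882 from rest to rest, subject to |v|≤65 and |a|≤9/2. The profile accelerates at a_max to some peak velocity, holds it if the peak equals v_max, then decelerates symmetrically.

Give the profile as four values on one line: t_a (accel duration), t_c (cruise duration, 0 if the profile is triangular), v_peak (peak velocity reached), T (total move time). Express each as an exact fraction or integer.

t_a=14 t_c=0 v_peak=63 T=28

v_max²/a_max = 65²/(9/2) = 8450/9
882 < 8450/9 → triangular
v_peak = √(882·9/2) = √3969 = 63
t_a = 63/(9/2) = 14; t_c = 0
T = 2·14 = 28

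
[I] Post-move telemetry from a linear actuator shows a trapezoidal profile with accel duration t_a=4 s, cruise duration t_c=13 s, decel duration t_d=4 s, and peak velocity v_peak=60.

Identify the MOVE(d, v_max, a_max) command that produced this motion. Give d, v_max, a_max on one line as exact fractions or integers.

a_max = 60/4 = 15
d_a = ½·60·4 = 120; d_c = 60·13 = 780
d = 2·120 + 780 = 1020
t_c = 13 > 0 ⇒ limit active, v_max = 60

d=1020 v_max=60 a_max=15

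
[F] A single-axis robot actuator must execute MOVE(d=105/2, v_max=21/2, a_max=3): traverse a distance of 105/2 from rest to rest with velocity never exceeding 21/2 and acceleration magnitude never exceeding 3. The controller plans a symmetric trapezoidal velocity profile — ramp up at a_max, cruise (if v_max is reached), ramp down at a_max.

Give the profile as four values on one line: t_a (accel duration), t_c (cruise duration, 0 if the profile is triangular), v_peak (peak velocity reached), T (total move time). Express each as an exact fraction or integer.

v_max²/a_max = (21/2)²/3 = 147/4
105/2 ≥ 147/4 → trapezoidal
t_a = (21/2)/3 = 7/2; v_peak = 21/2
d_cruise = 105/2 − 147/4 = 63/4; t_c = (63/4)/(21/2) = 3/2
T = 2·7/2 + 3/2 = 17/2

t_a=7/2 t_c=3/2 v_peak=21/2 T=17/2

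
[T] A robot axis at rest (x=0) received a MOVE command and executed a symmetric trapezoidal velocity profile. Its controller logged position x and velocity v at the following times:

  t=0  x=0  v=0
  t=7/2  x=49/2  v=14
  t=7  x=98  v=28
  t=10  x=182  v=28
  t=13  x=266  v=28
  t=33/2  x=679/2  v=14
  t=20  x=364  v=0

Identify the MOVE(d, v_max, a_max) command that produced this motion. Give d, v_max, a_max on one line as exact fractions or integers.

final state: t=20, x=364, v=0 → d = 364
a_max = (14−0)/(7/2−0) = 4
max v = 28 over t∈[7,13] → v_max = 28
check: 28·(7+6) = 364 ✓

d=364 v_max=28 a_max=4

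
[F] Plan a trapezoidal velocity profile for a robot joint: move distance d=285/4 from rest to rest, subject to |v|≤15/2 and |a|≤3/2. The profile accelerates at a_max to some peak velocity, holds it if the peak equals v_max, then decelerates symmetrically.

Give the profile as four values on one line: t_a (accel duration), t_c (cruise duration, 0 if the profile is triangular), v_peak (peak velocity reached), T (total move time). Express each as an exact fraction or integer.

vₘ²/aₘ = (15/2)²/(3/2) = 75/2
285/4 ≥ 75/2 → trapezoidal
t_a = (15/2)/(3/2) = 5; v_peak = 15/2
d_cruise = 285/4 − 75/2 = 135/4; t_c = (135/4)/(15/2) = 9/2
T = 2·5 + 9/2 = 29/2

t_a=5 t_c=9/2 v_peak=15/2 T=29/2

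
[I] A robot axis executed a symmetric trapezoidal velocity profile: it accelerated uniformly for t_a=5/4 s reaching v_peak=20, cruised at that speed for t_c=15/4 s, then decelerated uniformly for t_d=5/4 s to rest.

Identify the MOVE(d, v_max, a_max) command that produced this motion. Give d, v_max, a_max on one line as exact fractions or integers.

a_max = 20/(5/4) = 16
d_a = ½·20·5/4 = 25/2; d_c = 20·15/4 = 75
d = 2·25/2 + 75 = 100
t_c = 15/4 > 0 ⇒ limit active, v_max = 20

d=100 v_max=20 a_max=16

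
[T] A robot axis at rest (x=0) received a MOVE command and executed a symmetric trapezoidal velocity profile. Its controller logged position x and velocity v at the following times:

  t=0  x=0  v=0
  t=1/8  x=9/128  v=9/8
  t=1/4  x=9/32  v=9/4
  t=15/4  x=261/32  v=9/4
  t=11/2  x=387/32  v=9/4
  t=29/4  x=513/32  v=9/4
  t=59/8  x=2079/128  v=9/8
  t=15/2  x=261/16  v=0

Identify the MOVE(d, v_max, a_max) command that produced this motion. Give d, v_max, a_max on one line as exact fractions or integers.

final state: t=15/2, x=261/16, v=0 → d = 261/16
a_max = (9/8−0)/(1/8−0) = 9
max v = 9/4 over t∈[1/4,29/4] → v_max = 9/4
check: 9/4·(1/4+7) = 261/16 ✓

d=261/16 v_max=9/4 a_max=9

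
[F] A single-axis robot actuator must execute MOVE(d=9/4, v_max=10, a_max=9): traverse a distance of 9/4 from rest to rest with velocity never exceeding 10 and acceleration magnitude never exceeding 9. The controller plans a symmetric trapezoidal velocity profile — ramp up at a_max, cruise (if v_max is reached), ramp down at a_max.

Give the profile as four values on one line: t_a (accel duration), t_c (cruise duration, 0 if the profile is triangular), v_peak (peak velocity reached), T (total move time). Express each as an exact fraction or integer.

(v_max)²/a_max = 10²/9 = 100/9
9/4 < 100/9 ⇒ no cruise
v_peak = √(9/4·9) = √(81/4) = 9/2
t_a = (9/2)/9 = 1/2; t_c = 0
T = 2·1/2 = 1

t_a=1/2 t_c=0 v_peak=9/2 T=1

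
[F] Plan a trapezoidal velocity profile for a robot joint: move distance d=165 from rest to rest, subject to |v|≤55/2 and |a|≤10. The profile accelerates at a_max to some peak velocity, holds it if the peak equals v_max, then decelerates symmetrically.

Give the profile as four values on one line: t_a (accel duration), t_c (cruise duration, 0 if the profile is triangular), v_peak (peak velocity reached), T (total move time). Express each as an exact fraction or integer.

t_a=11/4 t_c=13/4 v_peak=55/2 T=35/4

vₘ²/aₘ = (55/2)²/10 = 605/8
165 ≥ 605/8 → trapezoidal
t_a = (55/2)/10 = 11/4; v_peak = 55/2
d_cruise = 165 − 605/8 = 715/8; t_c = (715/8)/(55/2) = 13/4
T = 2·11/4 + 13/4 = 35/4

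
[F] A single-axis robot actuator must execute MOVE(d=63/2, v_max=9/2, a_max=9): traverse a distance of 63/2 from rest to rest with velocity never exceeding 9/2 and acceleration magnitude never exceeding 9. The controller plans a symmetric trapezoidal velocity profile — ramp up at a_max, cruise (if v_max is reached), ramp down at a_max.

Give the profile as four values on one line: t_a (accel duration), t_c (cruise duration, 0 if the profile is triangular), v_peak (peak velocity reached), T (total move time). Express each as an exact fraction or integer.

(v_max)²/a_max = (9/2)²/9 = 9/4
63/2 ≥ 9/4 so v_max reached
t_a = (9/2)/9 = 1/2; v_peak = 9/2
d_cruise = 63/2 − 9/4 = 117/4; t_c = (117/4)/(9/2) = 13/2
T = 2·1/2 + 13/2 = 15/2

t_a=1/2 t_c=13/2 v_peak=9/2 T=15/2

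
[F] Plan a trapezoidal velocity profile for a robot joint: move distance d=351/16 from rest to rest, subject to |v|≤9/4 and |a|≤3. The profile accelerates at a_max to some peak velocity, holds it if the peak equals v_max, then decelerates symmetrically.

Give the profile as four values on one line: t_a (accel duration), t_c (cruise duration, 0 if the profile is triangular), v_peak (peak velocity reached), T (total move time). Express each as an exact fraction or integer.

t_a=3/4 t_c=9 v_peak=9/4 T=21/2

(v_max)²/a_max = (9/4)²/3 = 27/16
351/16 ≥ 27/16 → trapezoidal
t_a = (9/4)/3 = 3/4; v_peak = 9/4
d_cruise = 351/16 − 27/16 = 81/4; t_c = (81/4)/(9/4) = 9
T = 2·3/4 + 9 = 21/2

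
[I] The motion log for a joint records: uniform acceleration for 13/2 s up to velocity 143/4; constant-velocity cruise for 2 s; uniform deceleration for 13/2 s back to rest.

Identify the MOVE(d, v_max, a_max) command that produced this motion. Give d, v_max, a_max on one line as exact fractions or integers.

a_max = (143/4)/(13/2) = 11/2
d_a = ½·143/4·13/2 = 1859/16; d_c = 143/4·2 = 143/2
d = 2·1859/16 + 143/2 = 2431/8
t_c = 2 > 0 ⇒ limit active, v_max = 143/4

d=2431/8 v_max=143/4 a_max=11/2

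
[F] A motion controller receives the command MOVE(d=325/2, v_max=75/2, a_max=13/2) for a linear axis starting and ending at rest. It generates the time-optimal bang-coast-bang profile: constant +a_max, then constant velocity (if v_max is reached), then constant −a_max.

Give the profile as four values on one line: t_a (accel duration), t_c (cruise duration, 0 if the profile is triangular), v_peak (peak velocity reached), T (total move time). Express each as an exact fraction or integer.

v_max²/a_max = (75/2)²/(13/2) = 5625/26
325/2 < 5625/26 ⇒ no cruise
v_peak = √(325/2·13/2) = √(4225/4) = 65/2
t_a = (65/2)/(13/2) = 5; t_c = 0
T = 2·5 = 10

t_a=5 t_c=0 v_peak=65/2 T=10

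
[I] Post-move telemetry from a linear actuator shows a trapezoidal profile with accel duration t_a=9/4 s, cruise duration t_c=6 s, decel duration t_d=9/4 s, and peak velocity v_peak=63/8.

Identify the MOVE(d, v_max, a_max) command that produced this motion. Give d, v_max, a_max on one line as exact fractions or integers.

a_max = (63/8)/(9/4) = 7/2
d_a = ½·63/8·9/4 = 567/64; d_c = 63/8·6 = 189/4
d = 2·567/64 + 189/4 = 2079/32
t_c = 6 > 0 ⇒ limit active, v_max = 63/8

d=2079/32 v_max=63/8 a_max=7/2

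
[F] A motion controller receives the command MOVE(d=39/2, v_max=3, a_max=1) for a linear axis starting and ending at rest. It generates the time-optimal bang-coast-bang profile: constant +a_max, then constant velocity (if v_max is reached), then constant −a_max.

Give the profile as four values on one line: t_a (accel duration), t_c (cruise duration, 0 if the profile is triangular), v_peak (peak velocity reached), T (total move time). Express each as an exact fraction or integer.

(v_max)²/a_max = 3²/1 = 9
39/2 ≥ 9 → trapezoidal
t_a = 3/1 = 3; v_peak = 3
d_cruise = 39/2 − 9 = 21/2; t_c = (21/2)/3 = 7/2
T = 2·3 + 7/2 = 19/2

t_a=3 t_c=7/2 v_peak=3 T=19/2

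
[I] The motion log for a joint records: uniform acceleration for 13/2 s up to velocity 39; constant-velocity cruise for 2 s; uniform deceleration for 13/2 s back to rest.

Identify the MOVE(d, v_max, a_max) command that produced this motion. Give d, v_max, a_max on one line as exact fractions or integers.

a_max = 39/(13/2) = 6
d_a = ½·39·13/2 = 507/4; d_c = 39·2 = 78
d = 2·507/4 + 78 = 663/2
t_c = 2 > 0 → v_max = v_peak = 39

d=663/2 v_max=39 a_max=6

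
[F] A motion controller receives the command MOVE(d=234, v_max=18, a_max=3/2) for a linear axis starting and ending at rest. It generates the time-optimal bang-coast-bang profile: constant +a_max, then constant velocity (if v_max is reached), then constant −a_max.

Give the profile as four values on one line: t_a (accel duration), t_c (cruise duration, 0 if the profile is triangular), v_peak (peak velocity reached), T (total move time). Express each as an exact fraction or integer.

t_a=12 t_c=1 v_peak=18 T=25

v_max²/a_max = 18²/(3/2) = 216
234 ≥ 216 → trapezoidal
t_a = 18/(3/2) = 12; v_peak = 18
d_cruise = 234 − 216 = 18; t_c = 18/18 = 1
T = 2·12 + 1 = 25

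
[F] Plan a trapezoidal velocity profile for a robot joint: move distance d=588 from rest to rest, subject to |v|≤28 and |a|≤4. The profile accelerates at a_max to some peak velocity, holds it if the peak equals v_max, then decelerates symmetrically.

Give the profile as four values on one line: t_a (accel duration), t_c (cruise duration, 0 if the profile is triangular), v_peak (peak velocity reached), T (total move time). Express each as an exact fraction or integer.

t_a=7 t_c=14 v_peak=28 T=28

(v_max)²/a_max = 28²/4 = 196
588 ≥ 196 → trapezoidal
t_a = 28/4 = 7; v_peak = 28
d_cruise = 588 − 196 = 392; t_c = 392/28 = 14
T = 2·7 + 14 = 28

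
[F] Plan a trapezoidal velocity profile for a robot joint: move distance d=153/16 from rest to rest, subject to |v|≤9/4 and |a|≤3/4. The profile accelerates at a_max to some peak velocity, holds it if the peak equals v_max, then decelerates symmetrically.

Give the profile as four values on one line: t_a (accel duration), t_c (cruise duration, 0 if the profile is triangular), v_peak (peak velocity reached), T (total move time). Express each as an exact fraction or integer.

t_a=3 t_c=5/4 v_peak=9/4 T=29/4

(v_max)²/a_max = (9/4)²/(3/4) = 27/4
153/16 ≥ 27/4 → trapezoidal
t_a = (9/4)/(3/4) = 3; v_peak = 9/4
d_cruise = 153/16 − 27/4 = 45/16; t_c = (45/16)/(9/4) = 5/4
T = 2·3 + 5/4 = 29/4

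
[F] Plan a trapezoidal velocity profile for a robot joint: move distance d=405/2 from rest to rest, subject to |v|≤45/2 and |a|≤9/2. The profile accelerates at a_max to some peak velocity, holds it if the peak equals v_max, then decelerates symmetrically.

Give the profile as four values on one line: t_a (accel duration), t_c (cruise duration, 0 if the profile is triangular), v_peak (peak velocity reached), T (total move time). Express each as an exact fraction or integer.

(v_max)²/a_max = (45/2)²/(9/2) = 225/2
405/2 ≥ 225/2 → trapezoidal
t_a = (45/2)/(9/2) = 5; v_peak = 45/2
d_cruise = 405/2 − 225/2 = 90; t_c = 90/(45/2) = 4
T = 2·5 + 4 = 14

t_a=5 t_c=4 v_peak=45/2 T=14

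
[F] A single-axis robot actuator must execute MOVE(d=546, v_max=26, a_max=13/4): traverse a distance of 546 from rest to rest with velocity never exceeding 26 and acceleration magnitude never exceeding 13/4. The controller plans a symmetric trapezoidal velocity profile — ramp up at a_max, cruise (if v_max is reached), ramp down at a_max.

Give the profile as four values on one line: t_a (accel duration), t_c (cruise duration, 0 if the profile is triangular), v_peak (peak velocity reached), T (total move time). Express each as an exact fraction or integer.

(v_max)²/a_max = 26²/(13/4) = 208
546 ≥ 208 so v_max reached
t_a = 26/(13/4) = 8; v_peak = 26
d_cruise = 546 − 208 = 338; t_c = 338/26 = 13
T = 2·8 + 13 = 29

t_a=8 t_c=13 v_peak=26 T=29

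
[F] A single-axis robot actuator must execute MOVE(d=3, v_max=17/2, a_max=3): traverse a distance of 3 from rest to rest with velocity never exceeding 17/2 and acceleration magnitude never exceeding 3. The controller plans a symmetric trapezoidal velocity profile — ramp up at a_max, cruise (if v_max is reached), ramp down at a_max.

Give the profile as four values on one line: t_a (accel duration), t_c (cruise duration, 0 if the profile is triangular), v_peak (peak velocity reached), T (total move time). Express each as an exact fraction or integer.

v_max²/a_max = (17/2)²/3 = 289/12
3 < 289/12 so t_c = 0
v_peak = √(3·3) = √9 = 3
t_a = 3/3 = 1; t_c = 0
T = 2·1 = 2

t_a=1 t_c=0 v_peak=3 T=2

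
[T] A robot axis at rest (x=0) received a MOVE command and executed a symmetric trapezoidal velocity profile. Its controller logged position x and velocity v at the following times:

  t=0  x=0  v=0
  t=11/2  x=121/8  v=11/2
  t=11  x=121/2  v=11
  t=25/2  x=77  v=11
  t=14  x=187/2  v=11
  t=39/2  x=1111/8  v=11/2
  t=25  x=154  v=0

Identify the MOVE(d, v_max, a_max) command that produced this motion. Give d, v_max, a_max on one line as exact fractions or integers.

d=154 v_max=11 a_max=1

final state: t=25, x=154, v=0 → d = 154
a_max = (11/2−0)/(11/2−0) = 1
max v = 11 over t∈[11,14] → v_max = 11
check: 11·(11+3) = 154 ✓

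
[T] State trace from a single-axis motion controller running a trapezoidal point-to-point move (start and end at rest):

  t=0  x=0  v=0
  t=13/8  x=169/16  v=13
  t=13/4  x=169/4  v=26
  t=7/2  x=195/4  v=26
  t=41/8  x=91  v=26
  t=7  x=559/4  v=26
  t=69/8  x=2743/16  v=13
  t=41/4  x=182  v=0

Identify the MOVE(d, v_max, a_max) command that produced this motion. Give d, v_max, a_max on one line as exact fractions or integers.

d=182 v_max=26 a_max=8

final state: t=41/4, x=182, v=0 → d = 182
a_max = (13−0)/(13/8−0) = 8
max v = 26 over t∈[13/4,7] → v_max = 26
check: 26·(13/4+15/4) = 182 ✓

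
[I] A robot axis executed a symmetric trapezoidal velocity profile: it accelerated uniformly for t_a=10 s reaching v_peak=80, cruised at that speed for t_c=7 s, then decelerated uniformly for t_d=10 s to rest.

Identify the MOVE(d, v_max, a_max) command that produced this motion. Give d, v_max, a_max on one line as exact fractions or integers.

d=1360 v_max=80 a_max=8

a_max = 80/10 = 8
d_a = ½·80·10 = 400; d_c = 80·7 = 560
d = 2·400 + 560 = 1360
t_c = 7 > 0 ⇒ limit active, v_max = 80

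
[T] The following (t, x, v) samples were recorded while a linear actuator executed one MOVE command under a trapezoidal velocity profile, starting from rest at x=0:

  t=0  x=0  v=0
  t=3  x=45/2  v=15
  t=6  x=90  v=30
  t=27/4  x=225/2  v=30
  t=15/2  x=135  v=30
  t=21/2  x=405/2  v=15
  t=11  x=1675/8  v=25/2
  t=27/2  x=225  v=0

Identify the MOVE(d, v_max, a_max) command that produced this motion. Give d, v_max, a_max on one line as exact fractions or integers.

d=225 v_max=30 a_max=5

final state: t=27/2, x=225, v=0 → d = 225
a_max = (15−0)/(3−0) = 5
max v = 30 over t∈[6,15/2] → v_max = 30
check: 30·(6+3/2) = 225 ✓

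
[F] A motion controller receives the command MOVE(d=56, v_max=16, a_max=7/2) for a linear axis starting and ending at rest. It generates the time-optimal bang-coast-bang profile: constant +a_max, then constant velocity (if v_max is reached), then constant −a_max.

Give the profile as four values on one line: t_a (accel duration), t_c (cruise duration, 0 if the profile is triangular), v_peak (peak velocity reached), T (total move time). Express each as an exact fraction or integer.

vₘ²/aₘ = 16²/(7/2) = 512/7
56 < 512/7 ⇒ no cruise
v_peak = √(56·7/2) = √196 = 14
t_a = 14/(7/2) = 4; t_c = 0
T = 2·4 = 8

t_a=4 t_c=0 v_peak=14 T=8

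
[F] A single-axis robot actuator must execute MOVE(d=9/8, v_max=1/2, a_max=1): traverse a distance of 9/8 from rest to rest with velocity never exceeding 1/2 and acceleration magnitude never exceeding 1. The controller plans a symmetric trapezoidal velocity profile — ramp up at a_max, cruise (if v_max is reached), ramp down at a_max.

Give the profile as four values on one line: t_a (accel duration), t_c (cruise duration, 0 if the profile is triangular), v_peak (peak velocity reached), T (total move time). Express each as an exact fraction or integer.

t_a=1/2 t_c=7/4 v_peak=1/2 T=11/4

vₘ²/aₘ = (1/2)²/1 = 1/4
9/8 ≥ 1/4 → trapezoidal
t_a = (1/2)/1 = 1/2; v_peak = 1/2
d_cruise = 9/8 − 1/4 = 7/8; t_c = (7/8)/(1/2) = 7/4
T = 2·1/2 + 7/4 = 11/4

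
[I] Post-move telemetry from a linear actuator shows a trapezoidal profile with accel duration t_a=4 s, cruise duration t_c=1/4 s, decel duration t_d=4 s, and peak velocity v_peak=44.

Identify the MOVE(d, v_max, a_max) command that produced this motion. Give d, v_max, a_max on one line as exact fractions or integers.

d=187 v_max=44 a_max=11

a_max = 44/4 = 11
d_a = ½·44·4 = 88; d_c = 44·1/4 = 11
d = 2·88 + 11 = 187
t_c = 1/4 > 0 so v_max = 44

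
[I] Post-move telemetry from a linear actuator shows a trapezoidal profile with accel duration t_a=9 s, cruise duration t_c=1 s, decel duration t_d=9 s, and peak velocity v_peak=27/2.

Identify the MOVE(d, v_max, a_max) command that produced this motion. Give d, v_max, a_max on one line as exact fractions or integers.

d=135 v_max=27/2 a_max=3/2

a_max = (27/2)/9 = 3/2
d_a = ½·27/2·9 = 243/4; d_c = 27/2·1 = 27/2
d = 2·243/4 + 27/2 = 135
t_c = 1 > 0 → v_max = v_peak = 27/2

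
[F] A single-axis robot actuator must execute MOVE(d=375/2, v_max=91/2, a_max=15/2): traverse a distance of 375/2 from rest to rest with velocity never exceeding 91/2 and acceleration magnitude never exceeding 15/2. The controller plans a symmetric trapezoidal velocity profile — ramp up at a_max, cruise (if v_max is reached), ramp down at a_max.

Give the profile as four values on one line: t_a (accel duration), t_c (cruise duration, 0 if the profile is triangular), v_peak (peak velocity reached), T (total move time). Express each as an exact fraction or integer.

(v_max)²/a_max = (91/2)²/(15/2) = 8281/30
375/2 < 8281/30 ⇒ no cruise
v_peak = √(375/2·15/2) = √(5625/4) = 75/2
t_a = (75/2)/(15/2) = 5; t_c = 0
T = 2·5 = 10

t_a=5 t_c=0 v_peak=75/2 T=10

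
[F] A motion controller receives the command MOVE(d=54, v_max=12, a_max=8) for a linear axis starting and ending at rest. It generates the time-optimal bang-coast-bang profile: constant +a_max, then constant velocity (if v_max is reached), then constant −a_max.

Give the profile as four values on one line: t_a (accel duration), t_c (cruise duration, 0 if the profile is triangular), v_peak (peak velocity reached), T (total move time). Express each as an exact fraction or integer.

v_max²/a_max = 12²/8 = 18
54 ≥ 18 ⇒ cruise phase
t_a = 12/8 = 3/2; v_peak = 12
d_cruise = 54 − 18 = 36; t_c = 36/12 = 3
T = 2·3/2 + 3 = 6

t_a=3/2 t_c=3 v_peak=12 T=6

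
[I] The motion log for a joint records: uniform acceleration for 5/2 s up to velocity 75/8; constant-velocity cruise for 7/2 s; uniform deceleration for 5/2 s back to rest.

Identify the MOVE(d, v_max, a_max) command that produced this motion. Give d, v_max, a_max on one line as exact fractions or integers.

a_max = (75/8)/(5/2) = 15/4
d_a = ½·75/8·5/2 = 375/32; d_c = 75/8·7/2 = 525/16
d = 2·375/32 + 525/16 = 225/4
t_c = 7/2 > 0 → v_max = v_peak = 75/8

d=225/4 v_max=75/8 a_max=15/4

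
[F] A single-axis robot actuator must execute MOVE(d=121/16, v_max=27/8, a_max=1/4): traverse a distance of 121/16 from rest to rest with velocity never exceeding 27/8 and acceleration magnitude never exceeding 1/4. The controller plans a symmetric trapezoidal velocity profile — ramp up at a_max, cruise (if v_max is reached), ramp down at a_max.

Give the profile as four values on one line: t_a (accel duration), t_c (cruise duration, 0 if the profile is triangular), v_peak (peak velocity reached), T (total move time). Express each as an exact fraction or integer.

t_a=11/2 t_c=0 v_peak=11/8 T=11

vₘ²/aₘ = (27/8)²/(1/4) = 729/16
121/16 < 729/16 so t_c = 0
v_peak = √(121/16·1/4) = √(121/64) = 11/8
t_a = (11/8)/(1/4) = 11/2; t_c = 0
T = 2·11/2 = 11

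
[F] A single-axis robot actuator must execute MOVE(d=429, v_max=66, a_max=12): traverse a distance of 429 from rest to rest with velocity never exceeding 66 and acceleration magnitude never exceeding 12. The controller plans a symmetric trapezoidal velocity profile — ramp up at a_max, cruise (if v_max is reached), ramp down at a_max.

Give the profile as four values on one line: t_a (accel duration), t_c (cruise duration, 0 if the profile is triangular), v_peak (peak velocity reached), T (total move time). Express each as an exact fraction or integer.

t_a=11/2 t_c=1 v_peak=66 T=12

(v_max)²/a_max = 66²/12 = 363
429 ≥ 363 ⇒ cruise phase
t_a = 66/12 = 11/2; v_peak = 66
d_cruise = 429 − 363 = 66; t_c = 66/66 = 1
T = 2·11/2 + 1 = 12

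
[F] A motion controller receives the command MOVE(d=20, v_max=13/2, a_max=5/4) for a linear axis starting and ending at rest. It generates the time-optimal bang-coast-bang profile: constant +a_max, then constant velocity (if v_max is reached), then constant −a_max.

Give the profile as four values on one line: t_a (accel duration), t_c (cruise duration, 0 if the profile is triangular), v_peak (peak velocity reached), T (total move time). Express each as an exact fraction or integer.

(v_max)²/a_max = (13/2)²/(5/4) = 169/5
20 < 169/5 → triangular
v_peak = √(20·5/4) = √25 = 5
t_a = 5/(5/4) = 4; t_c = 0
T = 2·4 = 8

t_a=4 t_c=0 v_peak=5 T=8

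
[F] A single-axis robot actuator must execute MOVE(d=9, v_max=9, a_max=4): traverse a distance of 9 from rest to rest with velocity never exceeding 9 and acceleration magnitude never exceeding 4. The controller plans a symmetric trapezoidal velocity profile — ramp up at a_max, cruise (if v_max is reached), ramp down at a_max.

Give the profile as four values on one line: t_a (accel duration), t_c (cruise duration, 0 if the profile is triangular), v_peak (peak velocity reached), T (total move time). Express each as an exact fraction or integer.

t_a=3/2 t_c=0 v_peak=6 T=3

vₘ²/aₘ = 9²/4 = 81/4
9 < 81/4 so t_c = 0
v_peak = √(9·4) = √36 = 6
t_a = 6/4 = 3/2; t_c = 0
T = 2·3/2 = 3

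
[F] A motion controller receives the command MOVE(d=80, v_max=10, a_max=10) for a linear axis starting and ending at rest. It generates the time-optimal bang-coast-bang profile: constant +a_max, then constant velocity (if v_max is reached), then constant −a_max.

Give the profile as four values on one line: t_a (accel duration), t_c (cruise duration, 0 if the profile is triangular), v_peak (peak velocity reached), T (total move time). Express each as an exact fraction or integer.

t_a=1 t_c=7 v_peak=10 T=9

vₘ²/aₘ = 10²/10 = 10
80 ≥ 10 → trapezoidal
t_a = 10/10 = 1; v_peak = 10
d_cruise = 80 − 10 = 70; t_c = 70/10 = 7
T = 2·1 + 7 = 9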